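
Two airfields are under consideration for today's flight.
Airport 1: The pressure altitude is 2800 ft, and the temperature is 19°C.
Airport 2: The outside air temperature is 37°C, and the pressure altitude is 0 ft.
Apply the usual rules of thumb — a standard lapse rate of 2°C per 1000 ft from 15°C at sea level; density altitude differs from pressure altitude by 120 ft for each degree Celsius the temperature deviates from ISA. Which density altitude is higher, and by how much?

Airport 1 by 1312 ft

Airport 1: ISA temp = 9.4°C, deviation +9.6°C, DA = 2800 + 120 × 9.6 = 3952 ft.
Airport 2: ISA temp = 15°C, deviation +22°C, DA = 0 + 120 × 22 = 2640 ft.
Airport 1 is higher by 3952 − 2640 = 1312 ft.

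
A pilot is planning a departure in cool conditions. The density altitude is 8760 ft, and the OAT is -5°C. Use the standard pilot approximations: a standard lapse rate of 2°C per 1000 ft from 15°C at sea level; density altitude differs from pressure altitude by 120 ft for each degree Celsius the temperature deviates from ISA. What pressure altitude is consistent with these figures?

DA = PA + 120 × (OAT − (15 − 2·PA/1000)) = PA + 120·OAT − 1800 + 0.24·PA = 1.24·PA + 120·OAT − 1800.
So 1.24·PA = 8760 − 120 × (-5) + 1800 = 11160.
PA = 11160 / 1.24 = 9000 ft.

9000 ft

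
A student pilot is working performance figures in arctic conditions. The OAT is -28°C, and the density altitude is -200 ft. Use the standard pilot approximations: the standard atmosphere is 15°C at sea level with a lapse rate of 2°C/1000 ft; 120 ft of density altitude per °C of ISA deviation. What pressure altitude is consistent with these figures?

DA = PA + 120 × (OAT − (15 − 2·PA/1000)) = PA + 120·OAT − 1800 + 0.24·PA = 1.24·PA + 120·OAT − 1800.
So 1.24·PA = -200 − 120 × (-28) + 1800 = 4960.
PA = 4960 / 1.24 = 4000 ft.

4000 ft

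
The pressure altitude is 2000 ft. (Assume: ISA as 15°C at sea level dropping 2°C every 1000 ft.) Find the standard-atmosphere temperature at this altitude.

11°C

ISA temperature = 15 − 2 × (2000/1000) = 15 − 4 = 11°C.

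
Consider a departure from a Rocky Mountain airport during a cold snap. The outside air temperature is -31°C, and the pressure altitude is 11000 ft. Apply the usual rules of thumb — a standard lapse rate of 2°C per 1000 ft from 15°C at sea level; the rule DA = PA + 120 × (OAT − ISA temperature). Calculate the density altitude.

ISA temperature at 11000 ft = 15 − 2 × (11000/1000) = -7°C.
ISA deviation = -31 − (-7) = -24°C.
Density altitude = 11000 + 120 × (-24) = 11000 + (-2880) = 8120 ft.

8120 ft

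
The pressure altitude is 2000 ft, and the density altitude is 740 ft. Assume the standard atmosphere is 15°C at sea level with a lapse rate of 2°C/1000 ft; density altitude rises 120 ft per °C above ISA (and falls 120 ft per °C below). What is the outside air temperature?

0.5°C

Density altitude − pressure altitude = 740 − 2000 = -1260 ft.
At 120 ft/°C that is an ISA deviation of -1260/120 = -10.5°C.
ISA temperature at 2000 ft = 15 − 2 × (2000/1000) = 11°C.
OAT = ISA + deviation = 11 + (-10.5) = 0.5°C.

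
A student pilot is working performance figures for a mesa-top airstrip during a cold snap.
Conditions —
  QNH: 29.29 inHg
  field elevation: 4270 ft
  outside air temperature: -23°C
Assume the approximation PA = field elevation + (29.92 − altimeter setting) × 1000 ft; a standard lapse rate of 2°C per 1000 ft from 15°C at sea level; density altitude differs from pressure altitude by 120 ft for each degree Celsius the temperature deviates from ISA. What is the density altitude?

Pressure altitude = 4270 + (29.92 − 29.29) × 1000 = 4270 + (+630) = 4900 ft.
ISA temperature at 4900 ft = 15 − 2 × (4900/1000) = 5.2°C.
ISA deviation = -23 − 5.2 = -28.2°C.
Density altitude = 4900 + 120 × (-28.2) = 1516 ft.

1516 ft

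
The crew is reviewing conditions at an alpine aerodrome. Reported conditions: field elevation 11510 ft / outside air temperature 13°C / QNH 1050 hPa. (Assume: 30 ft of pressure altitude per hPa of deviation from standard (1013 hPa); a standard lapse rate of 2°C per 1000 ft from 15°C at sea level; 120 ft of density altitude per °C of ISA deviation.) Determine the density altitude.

12656 ft

Pressure altitude = 11510 + (1013 − 1050) × 30 = 11510 + (-1110) = 10400 ft.
ISA temperature at 10400 ft = 15 − 2 × (10400/1000) = -5.8°C.
ISA deviation = 13 − (-5.8) = +18.8°C.
Density altitude = 10400 + 120 × (18.8) = 12656 ft.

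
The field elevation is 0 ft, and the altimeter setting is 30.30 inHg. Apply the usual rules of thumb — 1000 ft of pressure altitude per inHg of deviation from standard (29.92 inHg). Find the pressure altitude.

-380 ft

Pressure correction = (29.92 − 30.30) × 1000 = -380 ft.
Pressure altitude = 0 + (-380) = -380 ft.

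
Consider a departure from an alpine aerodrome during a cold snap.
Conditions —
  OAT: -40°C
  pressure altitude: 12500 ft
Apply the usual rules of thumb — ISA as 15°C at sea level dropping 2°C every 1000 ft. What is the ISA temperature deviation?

ISA-30°C

ISA temperature at 12500 ft = 15 − 2 × (12500/1000) = -10°C.
Deviation = OAT − ISA = -40 − (-10) = -30°C.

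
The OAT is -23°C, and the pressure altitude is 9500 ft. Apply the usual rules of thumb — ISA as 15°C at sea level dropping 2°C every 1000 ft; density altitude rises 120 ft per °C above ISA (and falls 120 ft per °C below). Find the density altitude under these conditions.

7220 ft

ISA temperature at 9500 ft = 15 − 2 × (9500/1000) = -4°C.
ISA deviation = -23 − (-4) = -19°C.
Density altitude = 9500 + 120 × (-19) = 9500 + (-2280) = 7220 ft.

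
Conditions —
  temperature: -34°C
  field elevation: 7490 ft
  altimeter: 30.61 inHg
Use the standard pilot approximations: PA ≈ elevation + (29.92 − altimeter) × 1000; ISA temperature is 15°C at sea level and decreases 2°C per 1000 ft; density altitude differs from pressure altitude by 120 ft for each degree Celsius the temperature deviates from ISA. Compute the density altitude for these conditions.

2552 ft

Pressure altitude = 7490 + (29.92 − 30.61) × 1000 = 7490 + (-690) = 6800 ft.
ISA temperature at 6800 ft = 15 − 2 × (6800/1000) = 1.4°C.
ISA deviation = -34 − 1.4 = -35.4°C.
Density altitude = 6800 + 120 × (-35.4) = 2552 ft.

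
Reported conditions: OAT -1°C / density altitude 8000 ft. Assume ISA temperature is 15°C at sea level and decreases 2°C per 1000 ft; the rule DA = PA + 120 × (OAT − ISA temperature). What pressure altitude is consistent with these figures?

DA = PA + 120 × (OAT − (15 − 2·PA/1000)) = PA + 120·OAT − 1800 + 0.24·PA = 1.24·PA + 120·OAT − 1800.
So 1.24·PA = 8000 − 120 × (-1) + 1800 = 9920.
PA = 9920 / 1.24 = 8000 ft.

8000 ft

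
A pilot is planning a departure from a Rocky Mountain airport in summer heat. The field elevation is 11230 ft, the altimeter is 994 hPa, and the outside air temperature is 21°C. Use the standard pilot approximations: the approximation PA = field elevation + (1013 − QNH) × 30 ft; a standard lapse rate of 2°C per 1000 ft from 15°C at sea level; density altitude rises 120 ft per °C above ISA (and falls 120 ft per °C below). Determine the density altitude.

15352 ft

Pressure altitude = 11230 + (1013 − 994) × 30 = 11230 + (+570) = 11800 ft.
ISA temperature at 11800 ft = 15 − 2 × (11800/1000) = -8.6°C.
ISA deviation = 21 − (-8.6) = +29.6°C.
Density altitude = 11800 + 120 × (29.6) = 15352 ft.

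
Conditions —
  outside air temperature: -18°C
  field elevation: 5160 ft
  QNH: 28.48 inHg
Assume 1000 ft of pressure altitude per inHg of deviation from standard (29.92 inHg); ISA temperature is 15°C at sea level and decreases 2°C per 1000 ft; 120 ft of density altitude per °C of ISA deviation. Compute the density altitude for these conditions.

Pressure altitude = 5160 + (29.92 − 28.48) × 1000 = 5160 + (+1440) = 6600 ft.
ISA temperature at 6600 ft = 15 − 2 × (6600/1000) = 1.8°C.
ISA deviation = -18 − 1.8 = -19.8°C.
Density altitude = 6600 + 120 × (-19.8) = 4224 ft.

4224 ft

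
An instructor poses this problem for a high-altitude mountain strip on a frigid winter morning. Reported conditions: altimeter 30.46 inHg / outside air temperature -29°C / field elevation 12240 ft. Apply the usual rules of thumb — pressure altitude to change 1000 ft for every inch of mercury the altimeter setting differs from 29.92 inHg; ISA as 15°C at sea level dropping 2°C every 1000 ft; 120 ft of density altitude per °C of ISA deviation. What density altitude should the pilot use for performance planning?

Pressure altitude = 12240 + (29.92 − 30.46) × 1000 = 12240 + (-540) = 11700 ft.
ISA temperature at 11700 ft = 15 − 2 × (11700/1000) = -8.4°C.
ISA deviation = -29 − (-8.4) = -20.6°C.
Density altitude = 11700 + 120 × (-20.6) = 9228 ft.

9228 ft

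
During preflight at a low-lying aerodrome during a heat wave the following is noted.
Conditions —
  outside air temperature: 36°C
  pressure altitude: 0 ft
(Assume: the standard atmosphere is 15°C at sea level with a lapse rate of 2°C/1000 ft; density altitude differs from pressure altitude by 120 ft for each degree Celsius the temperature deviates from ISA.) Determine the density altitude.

2520 ft

ISA temperature at 0 ft = 15 − 2 × (0/1000) = 15°C.
ISA deviation = 36 − 15 = +21°C.
Density altitude = 0 + 120 × (21) = 0 + (+2520) = 2520 ft.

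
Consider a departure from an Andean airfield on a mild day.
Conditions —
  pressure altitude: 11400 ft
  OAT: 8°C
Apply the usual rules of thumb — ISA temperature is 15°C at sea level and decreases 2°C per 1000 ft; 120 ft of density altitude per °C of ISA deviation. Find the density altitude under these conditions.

13296 ft

ISA temperature at 11400 ft = 15 − 2 × (11400/1000) = -7.8°C.
ISA deviation = 8 − (-7.8) = +15.8°C.
Density altitude = 11400 + 120 × (15.8) = 11400 + (+1896) = 13296 ft.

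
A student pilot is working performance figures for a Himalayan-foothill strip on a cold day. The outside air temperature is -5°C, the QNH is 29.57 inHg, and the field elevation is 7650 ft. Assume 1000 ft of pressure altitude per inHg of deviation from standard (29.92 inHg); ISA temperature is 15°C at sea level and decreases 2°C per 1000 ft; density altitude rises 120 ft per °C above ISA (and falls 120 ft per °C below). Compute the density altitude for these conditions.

Pressure altitude = 7650 + (29.92 − 29.57) × 1000 = 7650 + (+350) = 8000 ft.
ISA temperature at 8000 ft = 15 − 2 × (8000/1000) = -1°C.
ISA deviation = -5 − (-1) = -4°C.
Density altitude = 8000 + 120 × (-4) = 7520 ft.

7520 ft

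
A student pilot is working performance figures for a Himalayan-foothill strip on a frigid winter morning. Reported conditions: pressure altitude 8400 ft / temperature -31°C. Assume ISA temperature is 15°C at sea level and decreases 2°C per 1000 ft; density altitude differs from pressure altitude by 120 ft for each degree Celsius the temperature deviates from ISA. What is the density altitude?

ISA temperature at 8400 ft = 15 − 2 × (8400/1000) = -1.8°C.
ISA deviation = -31 − (-1.8) = -29.2°C.
Density altitude = 8400 + 120 × (-29.2) = 8400 + (-3504) = 4896 ft.

4896 ft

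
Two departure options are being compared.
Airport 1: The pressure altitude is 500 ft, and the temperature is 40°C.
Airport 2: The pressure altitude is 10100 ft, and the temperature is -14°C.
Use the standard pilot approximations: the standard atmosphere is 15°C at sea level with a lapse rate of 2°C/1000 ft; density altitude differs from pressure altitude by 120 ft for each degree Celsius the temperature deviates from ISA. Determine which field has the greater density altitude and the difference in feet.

Airport 2 by 5424 ft

Airport 1: ISA temp = 14°C, deviation +26°C, DA = 500 + 120 × 26 = 3620 ft.
Airport 2: ISA temp = -5.2°C, deviation -8.8°C, DA = 10100 + 120 × (-8.8) = 9044 ft.
Airport 2 is higher by 9044 − 3620 = 5424 ft.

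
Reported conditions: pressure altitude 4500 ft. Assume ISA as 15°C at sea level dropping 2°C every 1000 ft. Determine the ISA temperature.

6°C

ISA temperature = 15 − 2 × (4500/1000) = 15 − 9 = 6°C.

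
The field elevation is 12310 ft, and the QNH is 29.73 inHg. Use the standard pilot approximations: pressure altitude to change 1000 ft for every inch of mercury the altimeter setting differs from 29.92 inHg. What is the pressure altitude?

12500 ft

Pressure correction = (29.92 − 29.73) × 1000 = +190 ft.
Pressure altitude = 12310 + (+190) = 12500 ft.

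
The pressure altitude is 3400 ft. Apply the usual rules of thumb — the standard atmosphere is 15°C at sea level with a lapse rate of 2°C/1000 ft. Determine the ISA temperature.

ISA temperature = 15 − 2 × (3400/1000) = 15 − 6.8 = 8.2°C.

8.2°C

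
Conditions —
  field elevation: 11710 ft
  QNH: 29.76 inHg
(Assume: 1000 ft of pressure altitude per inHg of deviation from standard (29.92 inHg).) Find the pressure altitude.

11870 ft

Pressure correction = (29.92 − 29.76) × 1000 = +160 ft.
Pressure altitude = 11710 + (+160) = 11870 ft.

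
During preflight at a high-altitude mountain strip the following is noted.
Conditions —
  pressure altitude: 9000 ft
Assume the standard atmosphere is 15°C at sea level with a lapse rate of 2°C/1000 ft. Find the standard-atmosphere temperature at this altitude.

ISA temperature = 15 − 2 × (9000/1000) = 15 − 18 = -3°C.

-3°C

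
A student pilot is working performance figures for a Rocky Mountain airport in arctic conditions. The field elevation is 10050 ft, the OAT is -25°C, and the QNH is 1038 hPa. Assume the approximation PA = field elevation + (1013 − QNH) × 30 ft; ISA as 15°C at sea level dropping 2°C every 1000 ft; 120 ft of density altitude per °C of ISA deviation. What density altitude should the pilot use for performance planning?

6732 ft

Pressure altitude = 10050 + (1013 − 1038) × 30 = 10050 + (-750) = 9300 ft.
ISA temperature at 9300 ft = 15 − 2 × (9300/1000) = -3.6°C.
ISA deviation = -25 − (-3.6) = -21.4°C.
Density altitude = 9300 + 120 × (-21.4) = 6732 ft.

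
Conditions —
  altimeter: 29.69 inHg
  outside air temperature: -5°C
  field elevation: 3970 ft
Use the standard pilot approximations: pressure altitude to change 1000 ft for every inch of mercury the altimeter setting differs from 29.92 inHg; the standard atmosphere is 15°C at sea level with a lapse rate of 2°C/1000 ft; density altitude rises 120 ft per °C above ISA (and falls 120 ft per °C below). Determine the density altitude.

2808 ft

Pressure altitude = 3970 + (29.92 − 29.69) × 1000 = 3970 + (+230) = 4200 ft.
ISA temperature at 4200 ft = 15 − 2 × (4200/1000) = 6.6°C.
ISA deviation = -5 − 6.6 = -11.6°C.
Density altitude = 4200 + 120 × (-11.6) = 2808 ft.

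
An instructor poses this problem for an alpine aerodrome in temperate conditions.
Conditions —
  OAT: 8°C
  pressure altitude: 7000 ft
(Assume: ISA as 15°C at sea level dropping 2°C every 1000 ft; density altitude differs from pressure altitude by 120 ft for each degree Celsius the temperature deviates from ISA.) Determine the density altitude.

ISA temperature at 7000 ft = 15 − 2 × (7000/1000) = 1°C.
ISA deviation = 8 − 1 = +7°C.
Density altitude = 7000 + 120 × (7) = 7000 + (+840) = 7840 ft.

7840 ft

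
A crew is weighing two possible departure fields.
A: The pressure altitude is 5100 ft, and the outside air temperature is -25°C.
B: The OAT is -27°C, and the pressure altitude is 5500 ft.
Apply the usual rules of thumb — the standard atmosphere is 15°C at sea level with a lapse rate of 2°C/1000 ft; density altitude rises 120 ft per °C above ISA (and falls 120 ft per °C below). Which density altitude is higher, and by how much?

A: ISA temp = 4.8°C, deviation -29.8°C, DA = 5100 + 120 × (-29.8) = 1524 ft.
B: ISA temp = 4°C, deviation -31°C, DA = 5500 + 120 × (-31) = 1780 ft.
B is higher by 1780 − 1524 = 256 ft.

B by 256 ft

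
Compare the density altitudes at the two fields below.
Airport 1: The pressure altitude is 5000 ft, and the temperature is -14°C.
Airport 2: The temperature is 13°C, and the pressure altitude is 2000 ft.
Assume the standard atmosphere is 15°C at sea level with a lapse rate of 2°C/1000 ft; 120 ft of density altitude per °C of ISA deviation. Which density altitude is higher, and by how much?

Airport 1 by 480 ft

Airport 1: ISA temp = 5°C, deviation -19°C, DA = 5000 + 120 × (-19) = 2720 ft.
Airport 2: ISA temp = 11°C, deviation +2°C, DA = 2000 + 120 × 2 = 2240 ft.
Airport 1 is higher by 2720 − 2240 = 480 ft.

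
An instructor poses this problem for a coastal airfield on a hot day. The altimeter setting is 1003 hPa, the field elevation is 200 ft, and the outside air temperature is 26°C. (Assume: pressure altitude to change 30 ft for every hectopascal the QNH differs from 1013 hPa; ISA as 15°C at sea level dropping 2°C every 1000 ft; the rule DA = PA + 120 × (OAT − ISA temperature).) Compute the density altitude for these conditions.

Pressure altitude = 200 + (1013 − 1003) × 30 = 200 + (+300) = 500 ft.
ISA temperature at 500 ft = 15 − 2 × (500/1000) = 14°C.
ISA deviation = 26 − 14 = +12°C.
Density altitude = 500 + 120 × (12) = 1940 ft.

1940 ft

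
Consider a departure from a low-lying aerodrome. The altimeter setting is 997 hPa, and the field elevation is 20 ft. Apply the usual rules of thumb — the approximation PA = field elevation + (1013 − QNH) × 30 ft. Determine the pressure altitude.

Pressure correction = (1013 − 997) × 30 = +480 ft.
Pressure altitude = 20 + (+480) = 500 ft.

500 ft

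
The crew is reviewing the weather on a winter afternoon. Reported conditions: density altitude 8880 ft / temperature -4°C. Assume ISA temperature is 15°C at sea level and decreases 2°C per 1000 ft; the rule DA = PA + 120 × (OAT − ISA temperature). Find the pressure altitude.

9000 ft

DA = PA + 120 × (OAT − (15 − 2·PA/1000)) = PA + 120·OAT − 1800 + 0.24·PA = 1.24·PA + 120·OAT − 1800.
So 1.24·PA = 8880 − 120 × (-4) + 1800 = 11160.
PA = 11160 / 1.24 = 9000 ft.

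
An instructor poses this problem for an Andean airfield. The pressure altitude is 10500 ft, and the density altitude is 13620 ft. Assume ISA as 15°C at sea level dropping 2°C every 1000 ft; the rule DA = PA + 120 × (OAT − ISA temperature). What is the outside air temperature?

Density altitude − pressure altitude = 13620 − 10500 = +3120 ft.
At 120 ft/°C that is an ISA deviation of 3120/120 = +26°C.
ISA temperature at 10500 ft = 15 − 2 × (10500/1000) = -6°C.
OAT = ISA + deviation = -6 + (+26) = 20°C.

20°C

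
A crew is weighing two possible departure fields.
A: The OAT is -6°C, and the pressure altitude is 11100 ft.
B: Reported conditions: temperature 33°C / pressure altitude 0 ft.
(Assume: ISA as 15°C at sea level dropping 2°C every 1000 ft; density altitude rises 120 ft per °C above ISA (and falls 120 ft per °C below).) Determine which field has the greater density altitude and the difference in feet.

A by 9084 ft

A: ISA temp = -7.2°C, deviation +1.2°C, DA = 11100 + 120 × 1.2 = 11244 ft.
B: ISA temp = 15°C, deviation +18°C, DA = 0 + 120 × 18 = 2160 ft.
A is higher by 11244 − 2160 = 9084 ft.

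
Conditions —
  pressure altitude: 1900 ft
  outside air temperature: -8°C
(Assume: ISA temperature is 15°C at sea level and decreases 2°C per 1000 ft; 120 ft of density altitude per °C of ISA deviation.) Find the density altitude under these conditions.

ISA temperature at 1900 ft = 15 − 2 × (1900/1000) = 11.2°C.
ISA deviation = -8 − 11.2 = -19.2°C.
Density altitude = 1900 + 120 × (-19.2) = 1900 + (-2304) = -404 ft.

-404 ft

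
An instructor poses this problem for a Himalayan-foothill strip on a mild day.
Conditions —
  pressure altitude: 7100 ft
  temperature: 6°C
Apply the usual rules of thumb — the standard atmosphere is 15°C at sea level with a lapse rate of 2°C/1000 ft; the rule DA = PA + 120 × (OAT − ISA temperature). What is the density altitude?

7724 ft

ISA temperature at 7100 ft = 15 − 2 × (7100/1000) = 0.8°C.
ISA deviation = 6 − 0.8 = +5.2°C.
Density altitude = 7100 + 120 × (5.2) = 7100 + (+624) = 7724 ft.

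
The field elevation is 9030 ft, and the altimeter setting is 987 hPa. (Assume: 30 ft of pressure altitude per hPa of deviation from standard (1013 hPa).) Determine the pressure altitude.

Pressure correction = (1013 − 987) × 30 = +780 ft.
Pressure altitude = 9030 + (+780) = 9810 ft.

9810 ft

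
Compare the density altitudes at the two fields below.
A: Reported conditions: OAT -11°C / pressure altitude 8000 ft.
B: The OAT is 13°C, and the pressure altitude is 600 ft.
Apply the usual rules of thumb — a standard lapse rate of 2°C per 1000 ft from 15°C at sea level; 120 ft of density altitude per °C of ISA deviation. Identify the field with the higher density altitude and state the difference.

A: ISA temp = -1°C, deviation -10°C, DA = 8000 + 120 × (-10) = 6800 ft.
B: ISA temp = 13.8°C, deviation -0.8°C, DA = 600 + 120 × (-0.8) = 504 ft.
A is higher by 6800 − 504 = 6296 ft.

A by 6296 ft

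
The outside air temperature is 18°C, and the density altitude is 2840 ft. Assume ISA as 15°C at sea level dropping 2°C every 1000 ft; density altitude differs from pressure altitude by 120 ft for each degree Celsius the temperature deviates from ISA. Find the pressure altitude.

DA = PA + 120 × (OAT − (15 − 2·PA/1000)) = PA + 120·OAT − 1800 + 0.24·PA = 1.24·PA + 120·OAT − 1800.
So 1.24·PA = 2840 − 120 × 18 + 1800 = 2480.
PA = 2480 / 1.24 = 2000 ft.

2000 ft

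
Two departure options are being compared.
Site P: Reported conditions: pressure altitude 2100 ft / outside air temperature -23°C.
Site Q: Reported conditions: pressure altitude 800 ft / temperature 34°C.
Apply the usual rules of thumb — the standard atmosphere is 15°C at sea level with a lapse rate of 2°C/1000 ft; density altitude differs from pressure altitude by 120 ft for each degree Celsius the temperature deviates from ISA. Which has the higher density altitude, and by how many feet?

Site P: ISA temp = 10.8°C, deviation -33.8°C, DA = 2100 + 120 × (-33.8) = -1956 ft.
Site Q: ISA temp = 13.4°C, deviation +20.6°C, DA = 800 + 120 × 20.6 = 3272 ft.
Site Q is higher by 3272 − (-1956) = 5228 ft.

Site Q by 5228 ft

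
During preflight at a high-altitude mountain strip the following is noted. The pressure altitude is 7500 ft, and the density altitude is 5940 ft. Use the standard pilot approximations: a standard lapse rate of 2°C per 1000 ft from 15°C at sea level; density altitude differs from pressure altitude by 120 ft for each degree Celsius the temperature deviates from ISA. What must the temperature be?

Density altitude − pressure altitude = 5940 − 7500 = -1560 ft.
At 120 ft/°C that is an ISA deviation of -1560/120 = -13°C.
ISA temperature at 7500 ft = 15 − 2 × (7500/1000) = 0°C.
OAT = ISA + deviation = 0 + (-13) = -13°C.

-13°C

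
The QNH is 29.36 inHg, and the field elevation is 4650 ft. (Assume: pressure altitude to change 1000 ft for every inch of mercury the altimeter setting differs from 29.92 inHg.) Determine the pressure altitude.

Pressure correction = (29.92 − 29.36) × 1000 = +560 ft.
Pressure altitude = 4650 + (+560) = 5210 ft.

5210 ft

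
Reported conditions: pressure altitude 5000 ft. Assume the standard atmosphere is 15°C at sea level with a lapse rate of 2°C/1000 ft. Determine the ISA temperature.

ISA temperature = 15 − 2 × (5000/1000) = 15 − 10 = 5°C.

5°C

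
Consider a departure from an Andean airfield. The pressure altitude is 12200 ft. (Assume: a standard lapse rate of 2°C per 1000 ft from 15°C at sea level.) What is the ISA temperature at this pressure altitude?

-9.4°C

ISA temperature = 15 − 2 × (12200/1000) = 15 − 24.4 = -9.4°C.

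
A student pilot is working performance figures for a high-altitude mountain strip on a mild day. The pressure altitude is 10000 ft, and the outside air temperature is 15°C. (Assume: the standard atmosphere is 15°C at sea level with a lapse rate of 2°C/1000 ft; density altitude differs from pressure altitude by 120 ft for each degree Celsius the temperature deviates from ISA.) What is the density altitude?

ISA temperature at 10000 ft = 15 − 2 × (10000/1000) = -5°C.
ISA deviation = 15 − (-5) = +20°C.
Density altitude = 10000 + 120 × (20) = 10000 + (+2400) = 12400 ft.

12400 ft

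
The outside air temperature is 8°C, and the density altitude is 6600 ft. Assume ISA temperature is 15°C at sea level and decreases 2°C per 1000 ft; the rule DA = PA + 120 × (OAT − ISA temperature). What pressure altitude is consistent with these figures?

DA = PA + 120 × (OAT − (15 − 2·PA/1000)) = PA + 120·OAT − 1800 + 0.24·PA = 1.24·PA + 120·OAT − 1800.
So 1.24·PA = 6600 − 120 × 8 + 1800 = 7440.
PA = 7440 / 1.24 = 6000 ft.

6000 ft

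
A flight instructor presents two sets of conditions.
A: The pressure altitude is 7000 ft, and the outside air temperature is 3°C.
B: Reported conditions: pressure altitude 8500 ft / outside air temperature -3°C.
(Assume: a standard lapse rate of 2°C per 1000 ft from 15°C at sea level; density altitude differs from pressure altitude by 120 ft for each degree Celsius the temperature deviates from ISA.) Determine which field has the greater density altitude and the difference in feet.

A: ISA temp = 1°C, deviation +2°C, DA = 7000 + 120 × 2 = 7240 ft.
B: ISA temp = -2°C, deviation -1°C, DA = 8500 + 120 × (-1) = 8380 ft.
B is higher by 8380 − 7240 = 1140 ft.

B by 1140 ft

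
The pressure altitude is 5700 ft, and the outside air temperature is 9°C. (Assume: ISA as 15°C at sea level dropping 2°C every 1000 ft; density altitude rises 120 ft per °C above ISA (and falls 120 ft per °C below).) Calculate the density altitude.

ISA temperature at 5700 ft = 15 − 2 × (5700/1000) = 3.6°C.
ISA deviation = 9 − 3.6 = +5.4°C.
Density altitude = 5700 + 120 × (5.4) = 5700 + (+648) = 6348 ft.

6348 ft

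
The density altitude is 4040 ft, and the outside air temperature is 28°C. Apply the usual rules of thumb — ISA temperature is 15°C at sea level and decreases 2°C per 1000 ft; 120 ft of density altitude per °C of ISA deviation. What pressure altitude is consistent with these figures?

DA = PA + 120 × (OAT − (15 − 2·PA/1000)) = PA + 120·OAT − 1800 + 0.24·PA = 1.24·PA + 120·OAT − 1800.
So 1.24·PA = 4040 − 120 × 28 + 1800 = 2480.
PA = 2480 / 1.24 = 2000 ft.

2000 ft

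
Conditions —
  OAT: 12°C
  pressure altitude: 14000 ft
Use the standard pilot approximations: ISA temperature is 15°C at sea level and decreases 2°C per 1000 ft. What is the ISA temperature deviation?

ISA+25°C

ISA temperature at 14000 ft = 15 − 2 × (14000/1000) = -13°C.
Deviation = OAT − ISA = 12 − (-13) = +25°C.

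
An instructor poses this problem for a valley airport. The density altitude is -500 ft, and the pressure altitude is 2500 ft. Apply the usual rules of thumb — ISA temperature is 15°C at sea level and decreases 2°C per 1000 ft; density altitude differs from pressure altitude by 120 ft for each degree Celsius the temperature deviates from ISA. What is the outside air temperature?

Density altitude − pressure altitude = -500 − 2500 = -3000 ft.
At 120 ft/°C that is an ISA deviation of -3000/120 = -25°C.
ISA temperature at 2500 ft = 15 − 2 × (2500/1000) = 10°C.
OAT = ISA + deviation = 10 + (-25) = -15°C.

-15°C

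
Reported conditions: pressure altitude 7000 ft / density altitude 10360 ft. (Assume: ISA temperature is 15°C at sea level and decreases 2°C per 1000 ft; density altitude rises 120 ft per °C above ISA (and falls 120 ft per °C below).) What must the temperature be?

Density altitude − pressure altitude = 10360 − 7000 = +3360 ft.
At 120 ft/°C that is an ISA deviation of 3360/120 = +28°C.
ISA temperature at 7000 ft = 15 − 2 × (7000/1000) = 1°C.
OAT = ISA + deviation = 1 + (+28) = 29°C.

29°C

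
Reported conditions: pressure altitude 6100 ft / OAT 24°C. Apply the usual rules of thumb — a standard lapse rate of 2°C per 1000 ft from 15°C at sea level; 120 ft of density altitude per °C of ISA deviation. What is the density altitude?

ISA temperature at 6100 ft = 15 − 2 × (6100/1000) = 2.8°C.
ISA deviation = 24 − 2.8 = +21.2°C.
Density altitude = 6100 + 120 × (21.2) = 6100 + (+2544) = 8644 ft.

8644 ft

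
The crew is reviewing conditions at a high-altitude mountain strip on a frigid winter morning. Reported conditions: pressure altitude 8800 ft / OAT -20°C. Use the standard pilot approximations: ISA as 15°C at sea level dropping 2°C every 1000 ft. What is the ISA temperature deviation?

ISA temperature at 8800 ft = 15 − 2 × (8800/1000) = -2.6°C.
Deviation = OAT − ISA = -20 − (-2.6) = -17.4°C.

ISA-17.4°C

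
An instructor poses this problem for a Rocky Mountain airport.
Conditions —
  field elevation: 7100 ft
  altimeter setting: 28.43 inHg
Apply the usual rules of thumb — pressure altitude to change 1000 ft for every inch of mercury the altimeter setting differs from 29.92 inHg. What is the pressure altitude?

Pressure correction = (29.92 − 28.43) × 1000 = +1490 ft.
Pressure altitude = 7100 + (+1490) = 8590 ft.

8590 ft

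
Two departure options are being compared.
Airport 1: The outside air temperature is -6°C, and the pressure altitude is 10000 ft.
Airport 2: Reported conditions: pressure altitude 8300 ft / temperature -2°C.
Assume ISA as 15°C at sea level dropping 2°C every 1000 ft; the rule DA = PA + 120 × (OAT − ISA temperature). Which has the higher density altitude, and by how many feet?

Airport 1 by 1628 ft

Airport 1: ISA temp = -5°C, deviation -1°C, DA = 10000 + 120 × (-1) = 9880 ft.
Airport 2: ISA temp = -1.6°C, deviation -0.4°C, DA = 8300 + 120 × (-0.4) = 8252 ft.
Airport 1 is higher by 9880 − 8252 = 1628 ft.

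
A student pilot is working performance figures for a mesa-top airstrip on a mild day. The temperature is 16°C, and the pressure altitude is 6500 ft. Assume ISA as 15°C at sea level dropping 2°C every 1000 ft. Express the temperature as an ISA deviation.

ISA+14°C

ISA temperature at 6500 ft = 15 − 2 × (6500/1000) = 2°C.
Deviation = OAT − ISA = 16 − 2 = +14°C.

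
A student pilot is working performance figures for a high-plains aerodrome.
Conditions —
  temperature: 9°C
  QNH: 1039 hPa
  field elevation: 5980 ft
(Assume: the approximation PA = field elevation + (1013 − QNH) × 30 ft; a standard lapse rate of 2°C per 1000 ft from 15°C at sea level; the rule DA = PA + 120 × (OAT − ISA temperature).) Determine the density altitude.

5728 ft

Pressure altitude = 5980 + (1013 − 1039) × 30 = 5980 + (-780) = 5200 ft.
ISA temperature at 5200 ft = 15 − 2 × (5200/1000) = 4.6°C.
ISA deviation = 9 − 4.6 = +4.4°C.
Density altitude = 5200 + 120 × (4.4) = 5728 ft.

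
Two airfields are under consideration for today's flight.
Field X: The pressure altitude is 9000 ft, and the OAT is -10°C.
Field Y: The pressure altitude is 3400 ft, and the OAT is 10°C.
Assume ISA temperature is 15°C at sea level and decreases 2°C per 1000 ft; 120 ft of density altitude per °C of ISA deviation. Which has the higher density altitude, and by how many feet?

Field X by 4544 ft

Field X: ISA temp = -3°C, deviation -7°C, DA = 9000 + 120 × (-7) = 8160 ft.
Field Y: ISA temp = 8.2°C, deviation +1.8°C, DA = 3400 + 120 × 1.8 = 3616 ft.
Field X is higher by 8160 − 3616 = 4544 ft.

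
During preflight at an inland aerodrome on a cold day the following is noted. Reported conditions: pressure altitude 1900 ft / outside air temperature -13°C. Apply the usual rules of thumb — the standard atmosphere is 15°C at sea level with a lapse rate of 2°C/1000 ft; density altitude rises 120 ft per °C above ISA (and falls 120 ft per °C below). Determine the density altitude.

ISA temperature at 1900 ft = 15 − 2 × (1900/1000) = 11.2°C.
ISA deviation = -13 − 11.2 = -24.2°C.
Density altitude = 1900 + 120 × (-24.2) = 1900 + (-2904) = -1004 ft.

-1004 ft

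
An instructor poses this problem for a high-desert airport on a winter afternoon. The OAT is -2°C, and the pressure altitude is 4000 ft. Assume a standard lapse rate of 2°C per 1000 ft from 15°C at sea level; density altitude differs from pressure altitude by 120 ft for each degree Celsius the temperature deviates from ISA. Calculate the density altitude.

ISA temperature at 4000 ft = 15 − 2 × (4000/1000) = 7°C.
ISA deviation = -2 − 7 = -9°C.
Density altitude = 4000 + 120 × (-9) = 4000 + (-1080) = 2920 ft.

2920 ft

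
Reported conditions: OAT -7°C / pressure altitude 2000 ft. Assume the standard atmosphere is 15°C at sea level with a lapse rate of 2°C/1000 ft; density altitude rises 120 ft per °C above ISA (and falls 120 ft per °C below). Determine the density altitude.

-160 ft

ISA temperature at 2000 ft = 15 − 2 × (2000/1000) = 11°C.
ISA deviation = -7 − 11 = -18°C.
Density altitude = 2000 + 120 × (-18) = 2000 + (-2160) = -160 ft.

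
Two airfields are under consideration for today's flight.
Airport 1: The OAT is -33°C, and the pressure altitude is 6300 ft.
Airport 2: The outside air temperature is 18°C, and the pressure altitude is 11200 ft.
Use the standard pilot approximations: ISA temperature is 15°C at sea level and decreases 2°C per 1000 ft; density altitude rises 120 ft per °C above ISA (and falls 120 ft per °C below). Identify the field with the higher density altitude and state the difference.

Airport 1: ISA temp = 2.4°C, deviation -35.4°C, DA = 6300 + 120 × (-35.4) = 2052 ft.
Airport 2: ISA temp = -7.4°C, deviation +25.4°C, DA = 11200 + 120 × 25.4 = 14248 ft.
Airport 2 is higher by 14248 − 2052 = 12196 ft.

Airport 2 by 12196 ft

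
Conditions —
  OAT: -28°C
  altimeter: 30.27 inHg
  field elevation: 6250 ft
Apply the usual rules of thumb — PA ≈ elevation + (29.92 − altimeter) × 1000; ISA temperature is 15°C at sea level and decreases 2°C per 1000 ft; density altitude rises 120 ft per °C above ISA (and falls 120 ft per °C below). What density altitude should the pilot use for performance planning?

Pressure altitude = 6250 + (29.92 − 30.27) × 1000 = 6250 + (-350) = 5900 ft.
ISA temperature at 5900 ft = 15 − 2 × (5900/1000) = 3.2°C.
ISA deviation = -28 − 3.2 = -31.2°C.
Density altitude = 5900 + 120 × (-31.2) = 2156 ft.

2156 ft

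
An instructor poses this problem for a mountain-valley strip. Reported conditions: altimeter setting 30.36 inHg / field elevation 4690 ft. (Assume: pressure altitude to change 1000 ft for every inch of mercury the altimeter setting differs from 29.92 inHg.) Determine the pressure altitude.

4250 ft

Pressure correction = (29.92 − 30.36) × 1000 = -440 ft.
Pressure altitude = 4690 + (-440) = 4250 ft.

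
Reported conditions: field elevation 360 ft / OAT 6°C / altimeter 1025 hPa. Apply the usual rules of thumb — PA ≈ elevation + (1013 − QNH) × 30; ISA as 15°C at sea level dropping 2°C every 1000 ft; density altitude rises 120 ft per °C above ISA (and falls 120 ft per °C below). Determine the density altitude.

-1080 ft

Pressure altitude = 360 + (1013 − 1025) × 30 = 360 + (-360) = 0 ft.
ISA temperature at 0 ft = 15 − 2 × (0/1000) = 15°C.
ISA deviation = 6 − 15 = -9°C.
Density altitude = 0 + 120 × (-9) = -1080 ft.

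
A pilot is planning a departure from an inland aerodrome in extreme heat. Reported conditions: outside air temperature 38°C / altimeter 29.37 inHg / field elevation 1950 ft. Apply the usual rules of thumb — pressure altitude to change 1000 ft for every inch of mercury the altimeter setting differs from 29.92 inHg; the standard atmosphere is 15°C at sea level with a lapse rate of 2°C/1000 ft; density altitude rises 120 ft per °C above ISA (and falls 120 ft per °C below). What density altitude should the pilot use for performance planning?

5860 ft

Pressure altitude = 1950 + (29.92 − 29.37) × 1000 = 1950 + (+550) = 2500 ft.
ISA temperature at 2500 ft = 15 − 2 × (2500/1000) = 10°C.
ISA deviation = 38 − 10 = +28°C.
Density altitude = 2500 + 120 × (28) = 5860 ft.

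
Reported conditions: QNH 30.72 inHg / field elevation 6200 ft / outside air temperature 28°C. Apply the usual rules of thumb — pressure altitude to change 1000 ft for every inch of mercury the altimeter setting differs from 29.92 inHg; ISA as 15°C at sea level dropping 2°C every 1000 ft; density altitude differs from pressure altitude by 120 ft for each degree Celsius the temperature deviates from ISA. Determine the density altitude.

8256 ft

Pressure altitude = 6200 + (29.92 − 30.72) × 1000 = 6200 + (-800) = 5400 ft.
ISA temperature at 5400 ft = 15 − 2 × (5400/1000) = 4.2°C.
ISA deviation = 28 − 4.2 = +23.8°C.
Density altitude = 5400 + 120 × (23.8) = 8256 ft.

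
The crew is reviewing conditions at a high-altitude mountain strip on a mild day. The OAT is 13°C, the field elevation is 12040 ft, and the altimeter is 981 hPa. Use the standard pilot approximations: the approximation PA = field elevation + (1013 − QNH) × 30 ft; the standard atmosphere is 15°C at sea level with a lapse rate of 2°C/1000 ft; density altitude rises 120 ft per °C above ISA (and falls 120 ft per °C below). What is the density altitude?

Pressure altitude = 12040 + (1013 − 981) × 30 = 12040 + (+960) = 13000 ft.
ISA temperature at 13000 ft = 15 − 2 × (13000/1000) = -11°C.
ISA deviation = 13 − (-11) = +24°C.
Density altitude = 13000 + 120 × (24) = 15880 ft.

15880 ft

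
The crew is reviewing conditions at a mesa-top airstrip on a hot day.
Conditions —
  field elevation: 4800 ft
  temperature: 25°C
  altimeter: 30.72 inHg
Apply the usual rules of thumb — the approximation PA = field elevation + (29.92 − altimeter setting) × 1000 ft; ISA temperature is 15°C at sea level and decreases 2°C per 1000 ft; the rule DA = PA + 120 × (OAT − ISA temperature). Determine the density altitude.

Pressure altitude = 4800 + (29.92 − 30.72) × 1000 = 4800 + (-800) = 4000 ft.
ISA temperature at 4000 ft = 15 − 2 × (4000/1000) = 7°C.
ISA deviation = 25 − 7 = +18°C.
Density altitude = 4000 + 120 × (18) = 6160 ft.

6160 ft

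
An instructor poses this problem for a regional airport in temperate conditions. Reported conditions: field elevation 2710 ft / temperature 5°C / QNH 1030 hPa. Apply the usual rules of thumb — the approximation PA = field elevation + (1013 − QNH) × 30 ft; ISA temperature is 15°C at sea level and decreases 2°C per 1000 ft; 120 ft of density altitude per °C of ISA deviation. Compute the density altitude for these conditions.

Pressure altitude = 2710 + (1013 − 1030) × 30 = 2710 + (-510) = 2200 ft.
ISA temperature at 2200 ft = 15 − 2 × (2200/1000) = 10.6°C.
ISA deviation = 5 − 10.6 = -5.6°C.
Density altitude = 2200 + 120 × (-5.6) = 1528 ft.

1528 ft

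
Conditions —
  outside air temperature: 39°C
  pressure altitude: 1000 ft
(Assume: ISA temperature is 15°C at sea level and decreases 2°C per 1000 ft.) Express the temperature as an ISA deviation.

ISA+26°C

ISA temperature at 1000 ft = 15 − 2 × (1000/1000) = 13°C.
Deviation = OAT − ISA = 39 − 13 = +26°C.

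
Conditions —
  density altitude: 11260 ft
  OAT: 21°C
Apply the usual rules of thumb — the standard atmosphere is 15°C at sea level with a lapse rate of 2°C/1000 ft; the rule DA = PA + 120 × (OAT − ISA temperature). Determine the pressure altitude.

DA = PA + 120 × (OAT − (15 − 2·PA/1000)) = PA + 120·OAT − 1800 + 0.24·PA = 1.24·PA + 120·OAT − 1800.
So 1.24·PA = 11260 − 120 × 21 + 1800 = 10540.
PA = 10540 / 1.24 = 8500 ft.

8500 ft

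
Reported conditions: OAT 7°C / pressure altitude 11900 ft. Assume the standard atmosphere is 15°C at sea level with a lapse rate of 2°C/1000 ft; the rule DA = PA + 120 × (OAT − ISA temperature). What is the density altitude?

13796 ft

ISA temperature at 11900 ft = 15 − 2 × (11900/1000) = -8.8°C.
ISA deviation = 7 − (-8.8) = +15.8°C.
Density altitude = 11900 + 120 × (15.8) = 11900 + (+1896) = 13796 ft.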